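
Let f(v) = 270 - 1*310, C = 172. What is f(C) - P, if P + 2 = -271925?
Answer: 271887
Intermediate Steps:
f(v) = -40 (f(v) = 270 - 310 = -40)
P = -271927 (P = -2 - 271925 = -271927)
f(C) - P = -40 - 1*(-271927) = -40 + 271927 = 271887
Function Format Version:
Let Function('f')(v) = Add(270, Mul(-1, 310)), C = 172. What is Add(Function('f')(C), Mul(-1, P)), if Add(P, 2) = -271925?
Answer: 271887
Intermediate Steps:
Function('f')(v) = -40 (Function('f')(v) = Add(270, -310) = -40)
P = -271927 (P = Add(-2, -271925) = -271927)
Add(Function('f')(C), Mul(-1, P)) = Add(-40, Mul(-1, -271927)) = Add(-40, 271927) = 271887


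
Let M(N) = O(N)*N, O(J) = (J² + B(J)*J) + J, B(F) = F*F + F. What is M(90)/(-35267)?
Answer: -67076100/35267 ≈ -1902.0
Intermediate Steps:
B(F) = F + F² (B(F) = F² + F = F + F²)
O(J) = J + J² + J²*(1 + J) (O(J) = (J² + (J*(1 + J))*J) + J = (J² + J²*(1 + J)) + J = J + J² + J²*(1 + J))
M(N) = N²*(1 + N + N*(1 + N)) (M(N) = (N*(1 + N + N*(1 + N)))*N = N²*(1 + N + N*(1 + N)))
M(90)/(-35267) = (90²*(1 + 90 + 90*(1 + 90)))/(-35267) = (8100*(1 + 90 + 90*91))*(-1/35267) = (8100*(1 + 90 + 8190))*(-1/35267) = (8100*8281)*(-1/35267) = 67076100*(-1/35267) = -67076100/35267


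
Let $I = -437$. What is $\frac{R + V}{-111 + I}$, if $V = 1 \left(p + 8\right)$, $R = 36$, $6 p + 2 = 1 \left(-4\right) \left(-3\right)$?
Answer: $- \frac{1}{12} \approx -0.083333$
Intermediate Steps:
$p = \frac{5}{3}$ ($p = - \frac{1}{3} + \frac{1 \left(-4\right) \left(-3\right)}{6} = - \frac{1}{3} + \frac{\left(-4\right) \left(-3\right)}{6} = - \frac{1}{3} + \frac{1}{6} \cdot 12 = - \frac{1}{3} + 2 = \frac{5}{3} \approx 1.6667$)
$V = \frac{29}{3}$ ($V = 1 \left(\frac{5}{3} + 8\right) = 1 \cdot \frac{29}{3} = \frac{29}{3} \approx 9.6667$)
$\frac{R + V}{-111 + I} = \frac{36 + \frac{29}{3}}{-111 - 437} = \frac{137}{3 \left(-548\right)} = \frac{137}{3} \left(- \frac{1}{548}\right) = - \frac{1}{12}$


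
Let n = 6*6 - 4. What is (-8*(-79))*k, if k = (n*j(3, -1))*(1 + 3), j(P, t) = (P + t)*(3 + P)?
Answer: 970752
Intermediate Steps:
n = 32 (n = 36 - 4 = 32)
j(P, t) = (3 + P)*(P + t)
k = 1536 (k = (32*(3**2 + 3*3 + 3*(-1) + 3*(-1)))*(1 + 3) = (32*(9 + 9 - 3 - 3))*4 = (32*12)*4 = 384*4 = 1536)
(-8*(-79))*k = -8*(-79)*1536 = 632*1536 = 970752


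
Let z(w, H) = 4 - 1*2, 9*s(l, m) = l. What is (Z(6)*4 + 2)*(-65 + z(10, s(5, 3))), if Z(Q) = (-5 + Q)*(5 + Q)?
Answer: -2898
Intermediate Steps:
s(l, m) = l/9
z(w, H) = 2 (z(w, H) = 4 - 2 = 2)
(Z(6)*4 + 2)*(-65 + z(10, s(5, 3))) = ((-25 + 6²)*4 + 2)*(-65 + 2) = ((-25 + 36)*4 + 2)*(-63) = (11*4 + 2)*(-63) = (44 + 2)*(-63) = 46*(-63) = -2898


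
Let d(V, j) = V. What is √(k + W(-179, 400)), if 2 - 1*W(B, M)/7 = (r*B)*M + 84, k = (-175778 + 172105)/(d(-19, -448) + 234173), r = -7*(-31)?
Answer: 3*√299939346568254/4982 ≈ 10429.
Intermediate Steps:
r = 217
k = -3673/234154 (k = (-175778 + 172105)/(-19 + 234173) = -3673/234154 ≈ -0.015686)
W(B, M) = -574 - 1519*B*M (W(B, M) = 14 - 7*((217*B)*M + 84) = 14 - 7*(217*B*M + 84) = 14 - 7*(84 + 217*B*M) = 14 + (-588 - 1519*B*M) = -574 - 1519*B*M)
√(k + W(-179, 400)) = √(-3673/234154 + (-574 - 1519*(-179)*400)) = √(-3673/234154 + (-574 + 108760400)) = √(-3673/234154 + 108759826) = √(25466548293531/234154) = 3*√299939346568254/4982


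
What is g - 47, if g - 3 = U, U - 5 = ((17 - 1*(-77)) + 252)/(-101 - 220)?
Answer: -12865/321 ≈ -40.078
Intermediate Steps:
U = 1259/321 (U = 5 + ((17 - 1*(-77)) + 252)/(-101 - 220) = 5 + ((17 + 77) + 252)/(-321) = 5 + (94 + 252)*(-1/321) = 5 + 346*(-1/321) = 5 - 346/321 = 1259/321 ≈ 3.9221)
g = 2222/321 (g = 3 + 1259/321 = 2222/321 ≈ 6.9221)
g - 47 = 2222/321 - 47 = -12865/321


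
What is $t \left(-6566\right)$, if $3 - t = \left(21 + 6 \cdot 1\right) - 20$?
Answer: $26264$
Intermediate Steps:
$t = -4$ ($t = 3 - \left(\left(21 + 6 \cdot 1\right) - 20\right) = 3 - \left(\left(21 + 6\right) - 20\right) = 3 - \left(27 - 20\right) = 3 - 7 = -4$)
$t \left(-6566\right) = \left(-4\right) \left(-6566\right) = 26264$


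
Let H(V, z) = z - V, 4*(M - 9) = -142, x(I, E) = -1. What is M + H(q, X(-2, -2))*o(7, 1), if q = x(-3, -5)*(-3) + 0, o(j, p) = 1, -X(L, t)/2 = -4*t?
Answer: -91/2 ≈ -45.500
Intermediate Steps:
M = -53/2 (M = 9 + (1/4)*(-142) = 9 - 71/2 = -53/2 ≈ -26.500)
X(L, t) = 8*t (X(L, t) = -(-8)*t = 8*t)
q = 3 (q = -1*(-3) + 0 = 3 + 0 = 3)
M + H(q, X(-2, -2))*o(7, 1) = -53/2 + (8*(-2) - 1*3)*1 = -53/2 + (-16 - 3)*1 = -53/2 - 19*1 = -53/2 - 19 = -91/2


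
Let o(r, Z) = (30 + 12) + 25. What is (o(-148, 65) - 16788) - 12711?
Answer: -29432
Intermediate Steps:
o(r, Z) = 67 (o(r, Z) = 42 + 25 = 67)
(o(-148, 65) - 16788) - 12711 = (67 - 16788) - 12711 = -16721 - 12711 = -29432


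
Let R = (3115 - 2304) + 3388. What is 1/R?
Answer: 1/4199 ≈ 0.00023815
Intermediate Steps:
R = 4199 (R = 811 + 3388 = 4199)
1/R = 1/4199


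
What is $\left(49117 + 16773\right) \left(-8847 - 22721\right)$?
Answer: $-2080015520$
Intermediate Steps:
$\left(49117 + 16773\right) \left(-8847 - 22721\right) = 65890 \left(-31568\right) = -2080015520$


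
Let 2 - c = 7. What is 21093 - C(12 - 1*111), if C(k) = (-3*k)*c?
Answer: 22578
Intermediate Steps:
c = -5 (c = 2 - 1*7 = 2 - 7 = -5)
C(k) = 15*k (C(k) = -3*k*(-5) = 15*k)
21093 - C(12 - 1*111) = 21093 - 15*(12 - 1*111) = 21093 - 15*(12 - 111) = 21093 - 15*(-99) = 21093 - 1*(-1485) = 21093 + 1485 = 22578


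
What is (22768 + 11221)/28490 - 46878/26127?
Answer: -149174539/248119410 ≈ -0.60122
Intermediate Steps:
(22768 + 11221)/28490 - 46878/26127 = 33989*(1/28490) - 46878*1/26127 = 33989/28490 - 15626/8709 = -149174539/248119410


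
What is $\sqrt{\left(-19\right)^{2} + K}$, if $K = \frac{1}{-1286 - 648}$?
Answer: $\frac{\sqrt{1350266582}}{1934} \approx 19.0$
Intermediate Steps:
$K = - \frac{1}{1934}$ ($K = \frac{1}{-1934} = - \frac{1}{1934} \approx -0.00051706$)
$\sqrt{\left(-19\right)^{2} + K} = \sqrt{\left(-19\right)^{2} - \frac{1}{1934}} = \sqrt{361 - \frac{1}{1934}} = \sqrt{\frac{698173}{1934}} = \frac{\sqrt{1350266582}}{1934}$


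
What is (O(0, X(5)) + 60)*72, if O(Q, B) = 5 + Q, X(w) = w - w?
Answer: 4680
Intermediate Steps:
X(w) = 0
(O(0, X(5)) + 60)*72 = ((5 + 0) + 60)*72 = (5 + 60)*72 = 65*72 = 4680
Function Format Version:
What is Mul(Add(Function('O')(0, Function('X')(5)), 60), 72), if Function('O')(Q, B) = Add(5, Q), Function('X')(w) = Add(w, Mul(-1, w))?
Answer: 4680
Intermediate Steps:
Function('X')(w) = 0
Mul(Add(Function('O')(0, Function('X')(5)), 60), 72) = Mul(Add(Add(5, 0), 60), 72) = Mul(Add(5, 60), 72) = Mul(65, 72) = 4680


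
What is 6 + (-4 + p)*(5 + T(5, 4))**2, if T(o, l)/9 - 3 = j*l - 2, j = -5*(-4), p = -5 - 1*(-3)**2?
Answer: -9697602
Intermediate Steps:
p = -14 (p = -5 - 1*9 = -5 - 9 = -14)
j = 20
T(o, l) = 9 + 180*l (T(o, l) = 27 + 9*(20*l - 2) = 27 + 9*(-2 + 20*l) = 27 + (-18 + 180*l) = 9 + 180*l)
6 + (-4 + p)*(5 + T(5, 4))**2 = 6 + (-4 - 14)*(5 + (9 + 180*4))**2 = 6 - 18*(5 + (9 + 720))**2 = 6 - 18*(5 + 729)**2 = 6 - 18*734**2 = 6 - 18*538756 = 6 - 9697608 = -9697602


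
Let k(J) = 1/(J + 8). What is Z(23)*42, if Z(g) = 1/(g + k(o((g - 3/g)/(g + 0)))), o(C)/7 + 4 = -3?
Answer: 287/157 ≈ 1.8280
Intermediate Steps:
o(C) = -49 (o(C) = -28 + 7*(-3) = -28 - 21 = -49)
k(J) = 1/(8 + J)
Z(g) = 1/(-1/41 + g) (Z(g) = 1/(g + 1/(8 - 49)) = 1/(g + 1/(-41)) = 1/(g - 1/41) = 1/(-1/41 + g))
Z(23)*42 = (41/(-1 + 41*23))*42 = (41/(-1 + 943))*42 = (41/942)*42 = 287/157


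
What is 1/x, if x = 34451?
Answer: 1/34451 ≈ 2.9027e-5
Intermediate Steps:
1/x = 1/34451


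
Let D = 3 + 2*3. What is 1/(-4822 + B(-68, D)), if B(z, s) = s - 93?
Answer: -1/4906 ≈ -0.00020383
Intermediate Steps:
D = 9 (D = 3 + 6 = 9)
B(z, s) = -93 + s
1/(-4822 + B(-68, D)) = 1/(-4822 + (-93 + 9)) = 1/(-4822 - 84) = 1/(-4906) = -1/4906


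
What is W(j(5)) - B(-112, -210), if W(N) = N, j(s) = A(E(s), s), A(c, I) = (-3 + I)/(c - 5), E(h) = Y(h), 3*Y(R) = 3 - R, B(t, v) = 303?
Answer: -5157/17 ≈ -303.35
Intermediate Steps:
Y(R) = 1 - R/3 (Y(R) = (3 - R)/3 = 1 - R/3)
E(h) = 1 - h/3
A(c, I) = (-3 + I)/(-5 + c)
j(s) = (-3 + s)/(-4 - s/3) (j(s) = (-3 + s)/(-5 + (1 - s/3)) = (-3 + s)/(-4 - s/3))
W(j(5)) - B(-112, -210) = 3*(3 - 1*5)/(12 + 5) - 1*303 = 3*(3 - 5)/17 - 303 = 3*(1/17)*(-2) - 303 = -6/17 - 303 = -5157/17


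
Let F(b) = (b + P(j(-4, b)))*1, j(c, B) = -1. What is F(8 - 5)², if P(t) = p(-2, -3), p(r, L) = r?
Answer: 1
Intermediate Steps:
P(t) = -2
F(b) = -2 + b (F(b) = (b - 2)*1 = (-2 + b)*1 = -2 + b)
F(8 - 5)² = (-2 + (8 - 5))² = (-2 + 3)² = 1² = 1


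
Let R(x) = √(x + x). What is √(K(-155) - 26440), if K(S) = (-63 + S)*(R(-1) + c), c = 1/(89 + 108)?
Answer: √(-1026152906 - 8460362*I*√2)/197 ≈ 0.94797 - 162.61*I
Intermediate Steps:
R(x) = √2*√x (R(x) = √(2*x) = √2*√x)
c = 1/197 ≈ 0.0050761
K(S) = (-63 + S)*(1/197 + I*√2) (K(S) = (-63 + S)*(√2*√(-1) + 1/197) = (-63 + S)*(√2*I + 1/197) = (-63 + S)*(I*√2 + 1/197) = (-63 + S)*(1/197 + I*√2))
√(K(-155) - 26440) = √((-63/197 + (1/197)*(-155) - 63*I*√2 + I*(-155)*√2) - 26440) = √((-63/197 - 155/197 - 63*I*√2 - 155*I*√2) - 26440) = √((-218/197 - 218*I*√2) - 26440) = √(-5208898/197 - 218*I*√2)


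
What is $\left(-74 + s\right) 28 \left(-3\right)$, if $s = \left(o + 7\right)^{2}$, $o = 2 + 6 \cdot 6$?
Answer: $-163884$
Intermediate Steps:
$o = 38$ ($o = 2 + 36 = 38$)
$s = 2025$ ($s = \left(38 + 7\right)^{2} = 45^{2} = 2025$)
$\left(-74 + s\right) 28 \left(-3\right) = \left(-74 + 2025\right) 28 \left(-3\right) = 1951 \left(-84\right) = -163884$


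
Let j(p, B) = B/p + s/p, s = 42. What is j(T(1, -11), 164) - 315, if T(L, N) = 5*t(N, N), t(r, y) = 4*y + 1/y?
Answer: -766141/2425 ≈ -315.93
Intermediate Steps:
t(r, y) = 1/y + 4*y
T(L, N) = 5/N + 20*N (T(L, N) = 5*(1/N + 4*N) = 5/N + 20*N)
j(p, B) = 42/p + B/p (j(p, B) = B/p + 42/p = 42/p + B/p)
j(T(1, -11), 164) - 315 = (42 + 164)/(5/(-11) + 20*(-11)) - 315 = 206/(5*(-1/11) - 220) - 315 = 206/(-5/11 - 220) - 315 = 206/(-2425/11) - 315 = -11/2425*206 - 315 = -2266/2425 - 315 = -766141/2425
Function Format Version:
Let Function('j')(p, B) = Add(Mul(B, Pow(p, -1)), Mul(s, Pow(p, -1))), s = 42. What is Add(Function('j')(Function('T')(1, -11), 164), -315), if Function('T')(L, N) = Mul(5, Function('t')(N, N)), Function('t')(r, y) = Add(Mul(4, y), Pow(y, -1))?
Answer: Rational(-766141, 2425) ≈ -315.93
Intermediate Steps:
Function('t')(r, y) = Add(Pow(y, -1), Mul(4, y))
Function('T')(L, N) = Add(Mul(5, Pow(N, -1)), Mul(20, N)) (Function('T')(L, N) = Mul(5, Add(Pow(N, -1), Mul(4, N))) = Add(Mul(5, Pow(N, -1)), Mul(20, N)))
Function('j')(p, B) = Add(Mul(42, Pow(p, -1)), Mul(B, Pow(p, -1))) (Function('j')(p, B) = Add(Mul(B, Pow(p, -1)), Mul(42, Pow(p, -1))) = Add(Mul(42, Pow(p, -1)), Mul(B, Pow(p, -1))))
Add(Function('j')(Function('T')(1, -11), 164), -315) = Add(Mul(Pow(Add(Mul(5, Pow(-11, -1)), Mul(20, -11)), -1), Add(42, 164)), -315) = Add(Mul(Pow(Add(Mul(5, Rational(-1, 11)), -220), -1), 206), -315) = Add(Mul(Pow(Add(Rational(-5, 11), -220), -1), 206), -315) = Add(Mul(Pow(Rational(-2425, 11), -1), 206), -315) = Add(Mul(Rational(-11, 2425), 206), -315) = Add(Rational(-2266, 2425), -315) = Rational(-766141, 2425)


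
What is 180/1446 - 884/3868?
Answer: -24251/233047 ≈ -0.10406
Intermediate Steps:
180/1446 - 884/3868 = 180*(1/1446) - 884*1/3868 = 30/241 - 221/967 = -24251/233047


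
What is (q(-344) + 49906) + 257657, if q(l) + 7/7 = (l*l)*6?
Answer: 1017578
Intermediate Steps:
q(l) = -1 + 6*l**2 (q(l) = -1 + (l*l)*6 = -1 + l**2*6 = -1 + 6*l**2)
(q(-344) + 49906) + 257657 = ((-1 + 6*(-344)**2) + 49906) + 257657 = ((-1 + 6*118336) + 49906) + 257657 = ((-1 + 710016) + 49906) + 257657 = (710015 + 49906) + 257657 = 759921 + 257657 = 1017578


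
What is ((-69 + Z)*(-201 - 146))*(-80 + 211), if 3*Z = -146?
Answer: 16046321/3 ≈ 5.3488e+6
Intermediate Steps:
Z = -146/3 (Z = (⅓)*(-146) = -146/3 ≈ -48.667)
((-69 + Z)*(-201 - 146))*(-80 + 211) = ((-69 - 146/3)*(-201 - 146))*(-80 + 211) = -353/3*(-347)*131 = (122491/3)*131 = 16046321/3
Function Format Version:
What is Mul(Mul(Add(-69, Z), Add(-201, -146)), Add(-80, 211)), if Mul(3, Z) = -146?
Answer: Rational(16046321, 3) ≈ 5.3488e+6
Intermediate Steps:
Z = Rational(-146, 3) (Z = Mul(Rational(1, 3), -146) = Rational(-146, 3) ≈ -48.667)
Mul(Mul(Add(-69, Z), Add(-201, -146)), Add(-80, 211)) = Mul(Mul(Add(-69, Rational(-146, 3)), Add(-201, -146)), Add(-80, 211)) = Mul(Mul(Rational(-353, 3), -347), 131) = Mul(Rational(122491, 3), 131) = Rational(16046321, 3)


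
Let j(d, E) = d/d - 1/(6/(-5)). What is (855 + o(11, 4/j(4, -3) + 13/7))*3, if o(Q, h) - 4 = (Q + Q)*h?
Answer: 19905/7 ≈ 2843.6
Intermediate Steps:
j(d, E) = 11/6 (j(d, E) = 1 - 1/(6*(-⅕)) = 1 - 1/(-6/5) = 1 - 1*(-⅚) = 1 + ⅚ = 11/6)
o(Q, h) = 4 + 2*Q*h (o(Q, h) = 4 + (Q + Q)*h = 4 + (2*Q)*h = 4 + 2*Q*h)
(855 + o(11, 4/j(4, -3) + 13/7))*3 = (855 + (4 + 2*11*(4/(11/6) + 13/7)))*3 = (855 + (4 + 2*11*(4*(6/11) + 13*(⅐))))*3 = (855 + (4 + 2*11*(24/11 + 13/7)))*3 = (855 + (4 + 2*11*(311/77)))*3 = (855 + (4 + 622/7))*3 = (855 + 650/7)*3 = (6635/7)*3 = 19905/7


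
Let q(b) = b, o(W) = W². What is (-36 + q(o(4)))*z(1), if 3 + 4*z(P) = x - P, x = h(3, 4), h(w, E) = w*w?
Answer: -25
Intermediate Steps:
h(w, E) = w²
x = 9 (x = 3² = 9)
z(P) = 3/2 - P/4 (z(P) = -¾ + (9 - P)/4 = -¾ + (9/4 - P/4) = 3/2 - P/4)
(-36 + q(o(4)))*z(1) = (-36 + 4²)*(3/2 - ¼*1) = (-36 + 16)*(3/2 - ¼) = -20*5/4 = -25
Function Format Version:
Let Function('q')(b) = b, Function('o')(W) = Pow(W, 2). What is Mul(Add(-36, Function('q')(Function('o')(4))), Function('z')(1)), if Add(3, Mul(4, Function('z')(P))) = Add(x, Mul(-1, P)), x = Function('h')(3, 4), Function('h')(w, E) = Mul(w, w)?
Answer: -25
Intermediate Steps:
Function('h')(w, E) = Pow(w, 2)
x = 9 (x = Pow(3, 2) = 9)
Function('z')(P) = Add(Rational(3, 2), Mul(Rational(-1, 4), P)) (Function('z')(P) = Add(Rational(-3, 4), Mul(Rational(1, 4), Add(9, Mul(-1, P)))) = Add(Rational(-3, 4), Add(Rational(9, 4), Mul(Rational(-1, 4), P))) = Add(Rational(3, 2), Mul(Rational(-1, 4), P)))
Mul(Add(-36, Function('q')(Function('o')(4))), Function('z')(1)) = Mul(Add(-36, Pow(4, 2)), Add(Rational(3, 2), Mul(Rational(-1, 4), 1))) = Mul(Add(-36, 16), Add(Rational(3, 2), Rational(-1, 4))) = Mul(-20, Rational(5, 4)) = -25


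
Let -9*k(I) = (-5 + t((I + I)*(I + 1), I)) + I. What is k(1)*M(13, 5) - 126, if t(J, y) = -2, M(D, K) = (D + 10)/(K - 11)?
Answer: -1157/9 ≈ -128.56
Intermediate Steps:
M(D, K) = (10 + D)/(-11 + K)
k(I) = 7/9 - I/9 (k(I) = -((-5 - 2) + I)/9 = -(-7 + I)/9 = 7/9 - I/9)
k(1)*M(13, 5) - 126 = (7/9 - ⅑*1)*((10 + 13)/(-11 + 5)) - 126 = (7/9 - ⅑)*(23/(-6)) - 126 = 2*(-⅙*23)/3 - 126 = (⅔)*(-23/6) - 126 = -23/9 - 126 = -1157/9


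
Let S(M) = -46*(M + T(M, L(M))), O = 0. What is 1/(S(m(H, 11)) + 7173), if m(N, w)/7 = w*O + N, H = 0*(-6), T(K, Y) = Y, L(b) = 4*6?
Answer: 1/6069 ≈ 0.00016477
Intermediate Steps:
L(b) = 24
H = 0
m(N, w) = 7*N (m(N, w) = 7*(w*0 + N) = 7*(0 + N) = 7*N)
S(M) = -1104 - 46*M (S(M) = -46*(M + 24) = -46*(24 + M) = -1104 - 46*M)
1/(S(m(H, 11)) + 7173) = 1/((-1104 - 322*0) + 7173) = 1/((-1104 - 46*0) + 7173) = 1/((-1104 + 0) + 7173) = 1/(-1104 + 7173) = 1/6069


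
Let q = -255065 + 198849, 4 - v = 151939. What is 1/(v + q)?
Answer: -1/208151 ≈ -4.8042e-6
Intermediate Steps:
v = -151935 (v = 4 - 1*151939 = 4 - 151939 = -151935)
q = -56216
1/(v + q) = 1/(-151935 - 56216) = 1/(-208151) = -1/208151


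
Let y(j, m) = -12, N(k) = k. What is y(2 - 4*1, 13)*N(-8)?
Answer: 96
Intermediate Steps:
y(2 - 4*1, 13)*N(-8) = -12*(-8) = 96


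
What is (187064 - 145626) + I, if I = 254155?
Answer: 295593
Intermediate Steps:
(187064 - 145626) + I = (187064 - 145626) + 254155 = 41438 + 254155 = 295593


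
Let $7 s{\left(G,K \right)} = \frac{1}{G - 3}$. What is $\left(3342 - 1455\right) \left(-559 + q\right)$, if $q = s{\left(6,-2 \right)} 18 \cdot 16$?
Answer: $- \frac{7202679}{7} \approx -1.029 \cdot 10^{6}$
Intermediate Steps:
$s{\left(G,K \right)} = \frac{1}{7 \left(-3 + G\right)}$ ($s{\left(G,K \right)} = \frac{1}{7 \left(G - 3\right)} = \frac{1}{7 \left(-3 + G\right)}$)
$q = \frac{96}{7}$ ($q = \frac{1}{7 \left(-3 + 6\right)} 18 \cdot 16 = \frac{1}{7 \cdot 3} \cdot 18 \cdot 16 = \frac{1}{7} \cdot \frac{1}{3} \cdot 18 \cdot 16 = \frac{1}{21} \cdot 18 \cdot 16 = \frac{6}{7} \cdot 16 = \frac{96}{7} \approx 13.714$)
$\left(3342 - 1455\right) \left(-559 + q\right) = \left(3342 - 1455\right) \left(-559 + \frac{96}{7}\right) = 1887 \left(- \frac{3817}{7}\right) = - \frac{7202679}{7}$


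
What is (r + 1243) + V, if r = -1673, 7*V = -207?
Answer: -3217/7 ≈ -459.57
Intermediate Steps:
V = -207/7 (V = (⅐)*(-207) = -207/7 ≈ -29.571)
(r + 1243) + V = (-1673 + 1243) - 207/7 = -430 - 207/7 = -3217/7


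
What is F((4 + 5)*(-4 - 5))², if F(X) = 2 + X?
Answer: 6241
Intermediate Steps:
F((4 + 5)*(-4 - 5))² = (2 + (4 + 5)*(-4 - 5))² = (2 + 9*(-9))² = (2 - 81)² = (-79)² = 6241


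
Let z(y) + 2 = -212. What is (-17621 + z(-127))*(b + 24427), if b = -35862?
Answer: 203943225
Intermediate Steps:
z(y) = -214 (z(y) = -2 - 212 = -214)
(-17621 + z(-127))*(b + 24427) = (-17621 - 214)*(-35862 + 24427) = -17835*(-11435) = 203943225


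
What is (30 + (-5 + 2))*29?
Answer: 783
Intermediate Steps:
(30 + (-5 + 2))*29 = (30 - 3)*29 = 27*29 = 783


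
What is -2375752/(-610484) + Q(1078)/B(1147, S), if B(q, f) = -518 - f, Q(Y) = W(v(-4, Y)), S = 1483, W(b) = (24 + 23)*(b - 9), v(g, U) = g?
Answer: 1281721369/305394621 ≈ 4.1969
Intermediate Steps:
W(b) = -423 + 47*b (W(b) = 47*(-9 + b) = -423 + 47*b)
Q(Y) = -611 (Q(Y) = -423 + 47*(-4) = -423 - 188 = -611)
-2375752/(-610484) + Q(1078)/B(1147, S) = -2375752/(-610484) - 611/(-518 - 1*1483) = -2375752*(-1/610484) - 611/(-518 - 1483) = 593938/152621 - 611/(-2001) = 593938/152621 - 611*(-1/2001) = 593938/152621 + 611/2001 = 1281721369/305394621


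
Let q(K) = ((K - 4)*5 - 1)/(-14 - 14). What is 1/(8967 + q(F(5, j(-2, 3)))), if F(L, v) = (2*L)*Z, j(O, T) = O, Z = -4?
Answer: 28/251297 ≈ 0.00011142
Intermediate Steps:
F(L, v) = -8*L (F(L, v) = (2*L)*(-4) = -8*L)
q(K) = 3/4 - 5*K/28 (q(K) = ((-4 + K)*5 - 1)/(-28) = ((-20 + 5*K) - 1)*(-1/28) = (-21 + 5*K)*(-1/28) = 3/4 - 5*K/28)
1/(8967 + q(F(5, j(-2, 3)))) = 1/(8967 + (3/4 - (-10)*5/7)) = 1/(8967 + (3/4 - 5/28*(-40))) = 1/(8967 + (3/4 + 50/7)) = 1/(8967 + 221/28) = 1/(251297/28) = 28/251297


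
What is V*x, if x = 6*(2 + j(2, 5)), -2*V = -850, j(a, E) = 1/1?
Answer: 7650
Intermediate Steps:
j(a, E) = 1
V = 425 (V = -½*(-850) = 425)
x = 18 (x = 6*(2 + 1) = 6*3 = 18)
V*x = 425*18 = 7650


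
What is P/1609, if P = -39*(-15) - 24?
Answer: 561/1609 ≈ 0.34866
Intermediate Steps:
P = 561 (P = 585 - 24 = 561)
P/1609 = 561/1609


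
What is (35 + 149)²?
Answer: 33856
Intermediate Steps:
(35 + 149)² = 184² = 33856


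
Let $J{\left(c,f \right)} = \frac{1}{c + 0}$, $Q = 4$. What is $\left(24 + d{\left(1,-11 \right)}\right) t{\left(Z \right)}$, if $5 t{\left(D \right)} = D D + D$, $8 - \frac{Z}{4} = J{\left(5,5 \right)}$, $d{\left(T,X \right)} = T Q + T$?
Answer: $\frac{728364}{125} \approx 5826.9$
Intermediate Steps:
$d{\left(T,X \right)} = 5 T$ ($d{\left(T,X \right)} = T 4 + T = 4 T + T = 5 T$)
$J{\left(c,f \right)} = \frac{1}{c}$
$Z = \frac{156}{5}$ ($Z = 32 - \frac{4}{5} = \frac{156}{5} \approx 31.2$)
$t{\left(D \right)} = \frac{D}{5} + \frac{D^{2}}{5}$ ($t{\left(D \right)} = \frac{D D + D}{5} = \frac{D^{2} + D}{5} = \frac{D + D^{2}}{5} = \frac{D}{5} + \frac{D^{2}}{5}$)
$\left(24 + d{\left(1,-11 \right)}\right) t{\left(Z \right)} = \left(24 + 5 \cdot 1\right) \frac{1}{5} \cdot \frac{156}{5} \left(1 + \frac{156}{5}\right) = \left(24 + 5\right) \frac{1}{5} \cdot \frac{156}{5} \cdot \frac{161}{5} = 29 \cdot \frac{25116}{125} = \frac{728364}{125}$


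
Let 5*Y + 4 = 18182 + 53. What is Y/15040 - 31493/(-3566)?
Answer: 1216642673/134081600 ≈ 9.0739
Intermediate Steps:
Y = 18231/5 (Y = -4/5 + (18182 + 53)/5 = -4/5 + (1/5)*18235 = -4/5 + 3647 = 18231/5 ≈ 3646.2)
Y/15040 - 31493/(-3566) = (18231/5)/15040 - 31493/(-3566) = (18231/5)*(1/15040) - 31493*(-1/3566) = 18231/75200 + 31493/3566 = 1216642673/134081600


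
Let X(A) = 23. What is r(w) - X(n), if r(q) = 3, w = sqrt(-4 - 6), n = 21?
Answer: -20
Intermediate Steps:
w = I*sqrt(10) (w = sqrt(-10) = I*sqrt(10) ≈ 3.1623*I)
r(w) - X(n) = 3 - 1*23 = 3 - 23 = -20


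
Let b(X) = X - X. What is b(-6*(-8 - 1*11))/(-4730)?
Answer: 0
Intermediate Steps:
b(X) = 0
b(-6*(-8 - 1*11))/(-4730) = 0/(-4730) = 0*(-1/4730) = 0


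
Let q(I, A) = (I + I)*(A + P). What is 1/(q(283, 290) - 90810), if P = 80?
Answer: 1/118610 ≈ 8.4310e-6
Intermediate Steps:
q(I, A) = 2*I*(80 + A) (q(I, A) = (I + I)*(A + 80) = (2*I)*(80 + A) = 2*I*(80 + A))
1/(q(283, 290) - 90810) = 1/(2*283*(80 + 290) - 90810) = 1/(2*283*370 - 90810) = 1/(209420 - 90810) = 1/118610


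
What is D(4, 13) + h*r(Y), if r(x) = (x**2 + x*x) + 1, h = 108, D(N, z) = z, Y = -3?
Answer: 2065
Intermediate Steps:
r(x) = 1 + 2*x**2 (r(x) = (x**2 + x**2) + 1 = 2*x**2 + 1 = 1 + 2*x**2)
D(4, 13) + h*r(Y) = 13 + 108*(1 + 2*(-3)**2) = 13 + 108*(1 + 2*9) = 13 + 108*(1 + 18) = 13 + 108*19 = 13 + 2052 = 2065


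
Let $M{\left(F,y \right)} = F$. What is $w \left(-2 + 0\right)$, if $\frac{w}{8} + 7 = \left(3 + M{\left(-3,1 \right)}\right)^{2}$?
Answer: $112$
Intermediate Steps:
$w = -56$ ($w = -56 + 8 \left(3 - 3\right)^{2} = -56 + 8 \cdot 0^{2} = -56 + 8 \cdot 0 = -56 + 0 = -56$)
$w \left(-2 + 0\right) = - 56 \left(-2 + 0\right) = \left(-56\right) \left(-2\right) = 112$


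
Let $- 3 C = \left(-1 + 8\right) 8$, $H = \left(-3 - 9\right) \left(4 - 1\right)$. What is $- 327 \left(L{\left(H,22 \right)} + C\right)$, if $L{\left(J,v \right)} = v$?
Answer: $-1090$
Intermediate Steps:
$H = -36$ ($H = \left(-12\right) 3 = -36$)
$C = - \frac{56}{3}$ ($C = - \frac{\left(-1 + 8\right) 8}{3} = - \frac{7 \cdot 8}{3} = \left(- \frac{1}{3}\right) 56 = - \frac{56}{3} \approx -18.667$)
$- 327 \left(L{\left(H,22 \right)} + C\right) = - 327 \left(22 - \frac{56}{3}\right) = \left(-327\right) \frac{10}{3} = -1090$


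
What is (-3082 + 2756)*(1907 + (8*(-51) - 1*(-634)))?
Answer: -695358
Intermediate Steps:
(-3082 + 2756)*(1907 + (8*(-51) - 1*(-634))) = -326*(1907 + (-408 + 634)) = -326*(1907 + 226) = -326*2133 = -695358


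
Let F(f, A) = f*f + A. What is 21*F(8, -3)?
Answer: 1281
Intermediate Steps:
F(f, A) = A + f**2 (F(f, A) = f**2 + A = A + f**2)
21*F(8, -3) = 21*(-3 + 8**2) = 21*(-3 + 64) = 21*61 = 1281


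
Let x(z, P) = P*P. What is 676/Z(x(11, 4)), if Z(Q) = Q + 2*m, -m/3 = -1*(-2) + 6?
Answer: -169/8 ≈ -21.125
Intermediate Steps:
x(z, P) = P**2
m = -24 (m = -3*(-1*(-2) + 6) = -3*(2 + 6) = -3*8 = -24)
Z(Q) = -48 + Q (Z(Q) = Q + 2*(-24) = Q - 48 = -48 + Q)
676/Z(x(11, 4)) = 676/(-48 + 4**2) = 676/(-48 + 16) = 676/(-32) = 676*(-1/32) = -169/8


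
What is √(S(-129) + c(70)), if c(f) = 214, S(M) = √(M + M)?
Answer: √(214 + I*√258) ≈ 14.639 + 0.54862*I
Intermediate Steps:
S(M) = √2*√M (S(M) = √(2*M) = √2*√M)
√(S(-129) + c(70)) = √(√2*√(-129) + 214) = √(√2*(I*√129) + 214) = √(I*√258 + 214) = √(214 + I*√258)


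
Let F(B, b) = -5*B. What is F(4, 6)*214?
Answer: -4280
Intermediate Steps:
F(4, 6)*214 = -5*4*214 = -20*214 = -4280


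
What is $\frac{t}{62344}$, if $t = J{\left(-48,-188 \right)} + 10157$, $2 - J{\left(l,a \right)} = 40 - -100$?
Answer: $\frac{10019}{62344} \approx 0.16071$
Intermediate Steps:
$J{\left(l,a \right)} = -138$ ($J{\left(l,a \right)} = 2 - \left(40 - -100\right) = 2 - \left(40 + 100\right) = 2 - 140 = -138$)
$t = 10019$ ($t = -138 + 10157 = 10019$)
$\frac{t}{62344} = \frac{10019}{62344}$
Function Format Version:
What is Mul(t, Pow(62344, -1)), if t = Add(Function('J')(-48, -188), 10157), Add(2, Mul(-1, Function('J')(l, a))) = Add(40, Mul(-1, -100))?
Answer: Rational(10019, 62344) ≈ 0.16071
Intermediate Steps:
Function('J')(l, a) = -138 (Function('J')(l, a) = Add(2, Mul(-1, Add(40, Mul(-1, -100)))) = Add(2, Mul(-1, Add(40, 100))) = Add(2, Mul(-1, 140)) = Add(2, -140) = -138)
t = 10019 (t = Add(-138, 10157) = 10019)
Mul(t, Pow(62344, -1)) = Mul(10019, Pow(62344, -1)) = Mul(10019, Rational(1, 62344)) = Rational(10019, 62344)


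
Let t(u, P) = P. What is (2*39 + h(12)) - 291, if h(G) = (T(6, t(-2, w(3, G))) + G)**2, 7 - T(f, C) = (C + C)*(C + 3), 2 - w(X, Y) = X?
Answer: 316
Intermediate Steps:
w(X, Y) = 2 - X
T(f, C) = 7 - 2*C*(3 + C) (T(f, C) = 7 - (C + C)*(C + 3) = 7 - 2*C*(3 + C))
h(G) = (11 + G)**2 (h(G) = ((7 - 6*(2 - 1*3) - 2*(2 - 1*3)**2) + G)**2 = ((7 - 6*(2 - 3) - 2*(2 - 3)**2) + G)**2 = ((7 - 6*(-1) - 2*(-1)**2) + G)**2 = ((7 + 6 - 2*1) + G)**2 = ((7 + 6 - 2) + G)**2 = (11 + G)**2)
(2*39 + h(12)) - 291 = (2*39 + (11 + 12)**2) - 291 = (78 + 23**2) - 291 = (78 + 529) - 291 = 607 - 291 = 316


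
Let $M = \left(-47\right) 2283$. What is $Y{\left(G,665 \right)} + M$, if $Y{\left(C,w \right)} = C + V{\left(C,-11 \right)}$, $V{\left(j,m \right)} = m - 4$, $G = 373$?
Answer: $-106943$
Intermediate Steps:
$V{\left(j,m \right)} = -4 + m$
$Y{\left(C,w \right)} = -15 + C$ ($Y{\left(C,w \right)} = C - 15 = -15 + C$)
$M = -107301$
$Y{\left(G,665 \right)} + M = \left(-15 + 373\right) - 107301 = 358 - 107301 = -106943$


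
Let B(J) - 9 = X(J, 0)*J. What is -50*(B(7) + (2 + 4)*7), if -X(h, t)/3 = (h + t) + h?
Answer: 12150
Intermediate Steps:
X(h, t) = -6*h - 3*t (X(h, t) = -3*((h + t) + h) = -3*(t + 2*h) = -6*h - 3*t)
B(J) = 9 - 6*J² (B(J) = 9 + (-6*J - 3*0)*J = 9 + (-6*J + 0)*J = 9 + (-6*J)*J = 9 - 6*J²)
-50*(B(7) + (2 + 4)*7) = -50*((9 - 6*7²) + (2 + 4)*7) = -50*((9 - 6*49) + 6*7) = -50*((9 - 294) + 42) = -50*(-285 + 42) = -50*(-243) = 12150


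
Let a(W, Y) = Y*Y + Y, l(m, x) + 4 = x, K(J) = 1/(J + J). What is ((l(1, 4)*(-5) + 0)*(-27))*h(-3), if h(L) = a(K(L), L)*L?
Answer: 0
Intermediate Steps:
K(J) = 1/(2*J)
l(m, x) = -4 + x
a(W, Y) = Y + Y**2 (a(W, Y) = Y**2 + Y = Y + Y**2)
h(L) = L**2*(1 + L) (h(L) = (L*(1 + L))*L = L**2*(1 + L))
((l(1, 4)*(-5) + 0)*(-27))*h(-3) = (((-4 + 4)*(-5) + 0)*(-27))*((-3)**2*(1 - 3)) = ((0*(-5) + 0)*(-27))*(9*(-2)) = ((0 + 0)*(-27))*(-18) = (0*(-27))*(-18) = 0*(-18) = 0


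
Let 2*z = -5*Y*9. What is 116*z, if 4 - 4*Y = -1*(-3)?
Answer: -1305/2 ≈ -652.50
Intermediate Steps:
Y = 1/4 (Y = 1 - (-1)*(-3)/4 = 1 - 1/4*3 = 1 - 3/4 = 1/4 ≈ 0.25000)
z = -45/8 (z = (-5*1/4*9)/2 = (-5/4*9)/2 = (1/2)*(-45/4) = -45/8 ≈ -5.6250)
116*z = 116*(-45/8) = -1305/2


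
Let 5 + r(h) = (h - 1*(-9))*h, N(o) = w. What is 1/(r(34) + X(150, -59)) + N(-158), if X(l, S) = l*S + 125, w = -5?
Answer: -36341/7268 ≈ -5.0001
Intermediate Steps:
X(l, S) = 125 + S*l (X(l, S) = S*l + 125 = 125 + S*l)
N(o) = -5
r(h) = -5 + h*(9 + h) (r(h) = -5 + (h - 1*(-9))*h = -5 + (h + 9)*h = -5 + (9 + h)*h = -5 + h*(9 + h))
1/(r(34) + X(150, -59)) + N(-158) = 1/((-5 + 34² + 9*34) + (125 - 59*150)) - 5 = 1/((-5 + 1156 + 306) + (125 - 8850)) - 5 = 1/(1457 - 8725) - 5 = 1/(-7268) - 5 = -1/7268 - 5 = -36341/7268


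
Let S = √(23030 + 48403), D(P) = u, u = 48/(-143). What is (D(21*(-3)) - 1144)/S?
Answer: -163640*√7937/3404973 ≈ -4.2816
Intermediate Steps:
u = -48/143 (u = 48*(-1/143) = -48/143 ≈ -0.33566)
D(P) = -48/143
S = 3*√7937 (S = √71433 = 3*√7937 ≈ 267.27)
(D(21*(-3)) - 1144)/S = (-48/143 - 1144)/((3*√7937)) = -163640*√7937/3404973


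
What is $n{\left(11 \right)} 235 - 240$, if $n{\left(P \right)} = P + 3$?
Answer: $3050$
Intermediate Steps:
$n{\left(P \right)} = 3 + P$
$n{\left(11 \right)} 235 - 240 = \left(3 + 11\right) 235 - 240 = 14 \cdot 235 - 240 = 3290 - 240 = 3050$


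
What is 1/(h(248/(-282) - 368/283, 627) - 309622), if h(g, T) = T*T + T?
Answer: 1/84134 ≈ 1.1886e-5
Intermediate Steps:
h(g, T) = T + T² (h(g, T) = T² + T = T + T²)
1/(h(248/(-282) - 368/283, 627) - 309622) = 1/(627*(1 + 627) - 309622) = 1/(627*628 - 309622) = 1/(393756 - 309622) = 1/84134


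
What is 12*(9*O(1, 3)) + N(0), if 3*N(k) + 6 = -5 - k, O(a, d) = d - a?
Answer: 637/3 ≈ 212.33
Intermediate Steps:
N(k) = -11/3 - k/3 (N(k) = -2 + (-5 - k)/3 = -2 + (-5/3 - k/3) = -11/3 - k/3)
12*(9*O(1, 3)) + N(0) = 12*(9*(3 - 1*1)) + (-11/3 - ⅓*0) = 12*(9*(3 - 1)) + (-11/3 + 0) = 12*(9*2) - 11/3 = 12*18 - 11/3 = 216 - 11/3 = 637/3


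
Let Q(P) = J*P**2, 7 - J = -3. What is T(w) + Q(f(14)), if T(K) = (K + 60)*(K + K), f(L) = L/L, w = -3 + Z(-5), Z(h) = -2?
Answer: -540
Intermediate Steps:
J = 10 (J = 7 - 1*(-3) = 7 + 3 = 10)
w = -5 (w = -3 - 2 = -5)
f(L) = 1
Q(P) = 10*P**2
T(K) = 2*K*(60 + K) (T(K) = (60 + K)*(2*K) = 2*K*(60 + K))
T(w) + Q(f(14)) = 2*(-5)*(60 - 5) + 10*1**2 = 2*(-5)*55 + 10*1 = -550 + 10 = -540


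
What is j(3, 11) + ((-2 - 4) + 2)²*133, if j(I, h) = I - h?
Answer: 2120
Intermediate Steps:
j(3, 11) + ((-2 - 4) + 2)²*133 = (3 - 1*11) + ((-2 - 4) + 2)²*133 = (3 - 11) + (-6 + 2)²*133 = -8 + (-4)²*133 = -8 + 16*133 = -8 + 2128 = 2120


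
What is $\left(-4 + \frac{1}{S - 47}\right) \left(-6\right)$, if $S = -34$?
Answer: $\frac{650}{27} \approx 24.074$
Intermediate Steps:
$\left(-4 + \frac{1}{S - 47}\right) \left(-6\right) = \left(-4 + \frac{1}{-34 - 47}\right) \left(-6\right) = \left(-4 + \frac{1}{-81}\right) \left(-6\right) = \left(-4 - \frac{1}{81}\right) \left(-6\right) = \left(- \frac{325}{81}\right) \left(-6\right) = \frac{650}{27}$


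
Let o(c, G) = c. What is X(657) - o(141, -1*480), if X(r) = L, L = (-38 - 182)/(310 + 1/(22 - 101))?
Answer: -3470329/24489 ≈ -141.71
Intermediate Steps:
L = -17380/24489 (L = -220/(310 + 1/(-79)) = -220/(310 - 1/79) = -220/24489/79 = -220*79/24489 = -17380/24489 ≈ -0.70971)
X(r) = -17380/24489
X(657) - o(141, -1*480) = -17380/24489 - 1*141 = -17380/24489 - 141 = -3470329/24489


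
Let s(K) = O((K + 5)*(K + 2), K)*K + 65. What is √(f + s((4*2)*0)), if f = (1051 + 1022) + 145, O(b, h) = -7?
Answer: √2283 ≈ 47.781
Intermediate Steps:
s(K) = 65 - 7*K (s(K) = -7*K + 65 = 65 - 7*K)
f = 2218 (f = 2073 + 145 = 2218)
√(f + s((4*2)*0)) = √(2218 + (65 - 7*4*2*0)) = √(2218 + (65 - 56*0)) = √(2218 + (65 - 7*0)) = √(2218 + (65 + 0)) = √(2218 + 65) = √2283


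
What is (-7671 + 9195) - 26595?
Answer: -25071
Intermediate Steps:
(-7671 + 9195) - 26595 = 1524 - 26595 = -25071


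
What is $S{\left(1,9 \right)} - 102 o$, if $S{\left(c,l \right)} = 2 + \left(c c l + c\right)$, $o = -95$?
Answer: $9702$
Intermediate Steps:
$S{\left(c,l \right)} = 2 + c + l c^{2}$ ($S{\left(c,l \right)} = 2 + \left(c^{2} l + c\right) = 2 + \left(l c^{2} + c\right) = 2 + \left(c + l c^{2}\right) = 2 + c + l c^{2}$)
$S{\left(1,9 \right)} - 102 o = \left(2 + 1 + 9 \cdot 1^{2}\right) - -9690 = \left(2 + 1 + 9 \cdot 1\right) + 9690 = \left(2 + 1 + 9\right) + 9690 = 12 + 9690 = 9702$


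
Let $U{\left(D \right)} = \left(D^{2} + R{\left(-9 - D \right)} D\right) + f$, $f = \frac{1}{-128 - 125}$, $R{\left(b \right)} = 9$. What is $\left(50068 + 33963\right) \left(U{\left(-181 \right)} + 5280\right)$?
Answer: $\frac{774113319285}{253} \approx 3.0597 \cdot 10^{9}$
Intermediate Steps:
$f = - \frac{1}{253}$ ($f = \frac{1}{-253} = - \frac{1}{253} \approx -0.0039526$)
$U{\left(D \right)} = - \frac{1}{253} + D^{2} + 9 D$ ($U{\left(D \right)} = \left(D^{2} + 9 D\right) - \frac{1}{253} = - \frac{1}{253} + D^{2} + 9 D$)
$\left(50068 + 33963\right) \left(U{\left(-181 \right)} + 5280\right) = \left(50068 + 33963\right) \left(\left(- \frac{1}{253} + \left(-181\right)^{2} + 9 \left(-181\right)\right) + 5280\right) = 84031 \left(\left(- \frac{1}{253} + 32761 - 1629\right) + 5280\right) = 84031 \left(\frac{7876395}{253} + 5280\right) = 84031 \cdot \frac{9212235}{253} = \frac{774113319285}{253}$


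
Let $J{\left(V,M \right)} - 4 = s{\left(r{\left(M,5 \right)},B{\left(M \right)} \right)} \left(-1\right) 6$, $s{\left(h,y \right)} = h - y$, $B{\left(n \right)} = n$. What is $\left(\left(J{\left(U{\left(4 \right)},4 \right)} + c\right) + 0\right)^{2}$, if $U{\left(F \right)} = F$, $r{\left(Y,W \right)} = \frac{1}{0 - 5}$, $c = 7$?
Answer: $\frac{32761}{25} \approx 1310.4$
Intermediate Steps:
$r{\left(Y,W \right)} = - \frac{1}{5}$ ($r{\left(Y,W \right)} = \frac{1}{-5} = - \frac{1}{5}$)
$J{\left(V,M \right)} = \frac{26}{5} + 6 M$ ($J{\left(V,M \right)} = 4 + \left(- \frac{1}{5} - M\right) \left(-1\right) 6 = 4 + \left(\frac{1}{5} + M\right) 6 = 4 + \left(\frac{6}{5} + 6 M\right) = \frac{26}{5} + 6 M$)
$\left(\left(J{\left(U{\left(4 \right)},4 \right)} + c\right) + 0\right)^{2} = \left(\left(\left(\frac{26}{5} + 6 \cdot 4\right) + 7\right) + 0\right)^{2} = \left(\left(\left(\frac{26}{5} + 24\right) + 7\right) + 0\right)^{2} = \left(\left(\frac{146}{5} + 7\right) + 0\right)^{2} = \left(\frac{181}{5} + 0\right)^{2} = \left(\frac{181}{5}\right)^{2} = \frac{32761}{25}$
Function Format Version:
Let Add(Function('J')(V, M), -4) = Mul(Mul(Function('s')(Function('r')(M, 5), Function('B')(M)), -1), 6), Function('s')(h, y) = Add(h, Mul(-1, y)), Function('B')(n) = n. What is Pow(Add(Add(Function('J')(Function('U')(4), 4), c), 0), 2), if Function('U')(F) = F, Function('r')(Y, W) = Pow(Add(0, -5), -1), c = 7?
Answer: Rational(32761, 25) ≈ 1310.4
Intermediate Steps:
Function('r')(Y, W) = Rational(-1, 5) (Function('r')(Y, W) = Pow(-5, -1) = Rational(-1, 5))
Function('J')(V, M) = Add(Rational(26, 5), Mul(6, M)) (Function('J')(V, M) = Add(4, Mul(Mul(Add(Rational(-1, 5), Mul(-1, M)), -1), 6)) = Add(4, Mul(Add(Rational(1, 5), M), 6)) = Add(4, Add(Rational(6, 5), Mul(6, M))) = Add(Rational(26, 5), Mul(6, M)))
Pow(Add(Add(Function('J')(Function('U')(4), 4), c), 0), 2) = Pow(Add(Add(Add(Rational(26, 5), Mul(6, 4)), 7), 0), 2) = Pow(Add(Add(Add(Rational(26, 5), 24), 7), 0), 2) = Pow(Add(Add(Rational(146, 5), 7), 0), 2) = Pow(Add(Rational(181, 5), 0), 2) = Pow(Rational(181, 5), 2) = Rational(32761, 25)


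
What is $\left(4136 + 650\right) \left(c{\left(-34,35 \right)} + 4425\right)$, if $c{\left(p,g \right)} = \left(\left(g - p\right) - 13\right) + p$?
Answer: $21283342$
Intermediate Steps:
$c{\left(p,g \right)} = -13 + g$ ($c{\left(p,g \right)} = \left(-13 + g - p\right) + p = -13 + g$)
$\left(4136 + 650\right) \left(c{\left(-34,35 \right)} + 4425\right) = \left(4136 + 650\right) \left(\left(-13 + 35\right) + 4425\right) = 4786 \left(22 + 4425\right) = 4786 \cdot 4447 = 21283342$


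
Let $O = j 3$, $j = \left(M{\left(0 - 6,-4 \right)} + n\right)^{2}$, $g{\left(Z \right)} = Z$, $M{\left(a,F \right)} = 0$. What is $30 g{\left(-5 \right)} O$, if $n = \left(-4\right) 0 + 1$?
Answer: $-450$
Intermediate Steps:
$n = 1$ ($n = 0 + 1 = 1$)
$j = 1$ ($j = \left(0 + 1\right)^{2} = 1^{2} = 1$)
$O = 3$ ($O = 1 \cdot 3 = 3$)
$30 g{\left(-5 \right)} O = 30 \left(-5\right) 3 = \left(-150\right) 3 = -450$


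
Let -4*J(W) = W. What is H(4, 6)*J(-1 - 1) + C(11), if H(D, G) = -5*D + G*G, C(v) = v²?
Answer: 129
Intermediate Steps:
H(D, G) = G² - 5*D (H(D, G) = -5*D + G² = G² - 5*D)
J(W) = -W/4
H(4, 6)*J(-1 - 1) + C(11) = (6² - 5*4)*(-(-1 - 1)/4) + 11² = (36 - 20)*(-¼*(-2)) + 121 = 16*(½) + 121 = 8 + 121 = 129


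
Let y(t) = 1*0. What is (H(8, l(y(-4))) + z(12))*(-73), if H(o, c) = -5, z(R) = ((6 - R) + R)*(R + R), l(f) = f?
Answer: -10147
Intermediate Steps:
y(t) = 0
z(R) = 12*R (z(R) = 6*(2*R) = 12*R)
(H(8, l(y(-4))) + z(12))*(-73) = (-5 + 12*12)*(-73) = (-5 + 144)*(-73) = 139*(-73) = -10147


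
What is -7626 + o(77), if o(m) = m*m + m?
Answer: -1620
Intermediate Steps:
o(m) = m + m² (o(m) = m² + m = m + m²)
-7626 + o(77) = -7626 + 77*(1 + 77) = -7626 + 77*78 = -7626 + 6006 = -1620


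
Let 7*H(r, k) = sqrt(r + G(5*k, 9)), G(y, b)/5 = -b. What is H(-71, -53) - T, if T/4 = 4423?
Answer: -17692 + 2*I*sqrt(29)/7 ≈ -17692.0 + 1.5386*I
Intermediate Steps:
T = 17692 (T = 4*4423 = 17692)
G(y, b) = -5*b (G(y, b) = 5*(-b) = -5*b)
H(r, k) = sqrt(-45 + r)/7 (H(r, k) = sqrt(r - 5*9)/7 = sqrt(r - 45)/7 = sqrt(-45 + r)/7)
H(-71, -53) - T = sqrt(-45 - 71)/7 - 1*17692 = sqrt(-116)/7 - 17692 = (2*I*sqrt(29))/7 - 17692 = 2*I*sqrt(29)/7 - 17692 = -17692 + 2*I*sqrt(29)/7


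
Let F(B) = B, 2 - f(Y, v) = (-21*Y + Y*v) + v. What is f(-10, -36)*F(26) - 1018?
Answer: -14850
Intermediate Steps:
f(Y, v) = 2 - v + 21*Y - Y*v (f(Y, v) = 2 - ((-21*Y + Y*v) + v) = 2 - (v - 21*Y + Y*v) = 2 + (-v + 21*Y - Y*v) = 2 - v + 21*Y - Y*v)
f(-10, -36)*F(26) - 1018 = (2 - 1*(-36) + 21*(-10) - 1*(-10)*(-36))*26 - 1018 = (2 + 36 - 210 - 360)*26 - 1018 = -532*26 - 1018 = -13832 - 1018 = -14850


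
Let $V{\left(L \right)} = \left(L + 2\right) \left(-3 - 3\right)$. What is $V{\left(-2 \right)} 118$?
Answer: $0$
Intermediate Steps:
$V{\left(L \right)} = -12 - 6 L$ ($V{\left(L \right)} = \left(2 + L\right) \left(-6\right) = -12 - 6 L$)
$V{\left(-2 \right)} 118 = \left(-12 - -12\right) 118 = \left(-12 + 12\right) 118 = 0 \cdot 118 = 0$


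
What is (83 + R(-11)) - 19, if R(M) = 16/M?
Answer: 688/11 ≈ 62.545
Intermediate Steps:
(83 + R(-11)) - 19 = (83 + 16/(-11)) - 19 = (83 + 16*(-1/11)) - 19 = (83 - 16/11) - 19 = 897/11 - 19 = 688/11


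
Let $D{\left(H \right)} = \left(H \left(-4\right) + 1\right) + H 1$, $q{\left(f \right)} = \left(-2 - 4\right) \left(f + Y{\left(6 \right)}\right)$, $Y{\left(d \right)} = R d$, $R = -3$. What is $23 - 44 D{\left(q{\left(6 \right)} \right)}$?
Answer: $9483$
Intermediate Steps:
$Y{\left(d \right)} = - 3 d$
$q{\left(f \right)} = 108 - 6 f$ ($q{\left(f \right)} = \left(-2 - 4\right) \left(f - 18\right) = - 6 \left(f - 18\right) = - 6 \left(-18 + f\right) = 108 - 6 f$)
$D{\left(H \right)} = 1 - 3 H$ ($D{\left(H \right)} = \left(- 4 H + 1\right) + H = \left(1 - 4 H\right) + H = 1 - 3 H$)
$23 - 44 D{\left(q{\left(6 \right)} \right)} = 23 - 44 \left(1 - 3 \left(108 - 36\right)\right) = 23 - 44 \left(1 - 216\right) = 23 - -9460 = 23 + 9460 = 9483$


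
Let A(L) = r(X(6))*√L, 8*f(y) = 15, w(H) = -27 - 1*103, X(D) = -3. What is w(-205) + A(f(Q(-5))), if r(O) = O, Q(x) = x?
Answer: -130 - 3*√30/4 ≈ -134.11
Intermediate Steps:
w(H) = -130 (w(H) = -27 - 103 = -130)
f(y) = 15/8 (f(y) = (⅛)*15 = 15/8)
A(L) = -3*√L
w(-205) + A(f(Q(-5))) = -130 - 3*√30/4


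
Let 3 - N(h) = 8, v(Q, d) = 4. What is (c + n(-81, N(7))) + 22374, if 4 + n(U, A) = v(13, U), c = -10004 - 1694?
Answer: 10676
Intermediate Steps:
N(h) = -5 (N(h) = 3 - 1*8 = 3 - 8 = -5)
c = -11698
n(U, A) = 0 (n(U, A) = -4 + 4 = 0)
(c + n(-81, N(7))) + 22374 = (-11698 + 0) + 22374 = -11698 + 22374 = 10676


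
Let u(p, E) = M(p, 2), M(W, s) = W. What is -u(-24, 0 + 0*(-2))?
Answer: 24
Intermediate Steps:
u(p, E) = p
-u(-24, 0 + 0*(-2)) = -1*(-24) = 24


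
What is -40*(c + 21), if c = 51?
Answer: -2880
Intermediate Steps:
-40*(c + 21) = -40*(51 + 21) = -40*72 = -2880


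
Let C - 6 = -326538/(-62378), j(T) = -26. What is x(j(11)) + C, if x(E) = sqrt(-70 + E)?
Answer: 350403/31189 + 4*I*sqrt(6) ≈ 11.235 + 9.798*I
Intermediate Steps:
C = 350403/31189 (C = 6 - 326538/(-62378) = 6 - 326538*(-1/62378) = 6 + 163269/31189 = 350403/31189 ≈ 11.235)
x(j(11)) + C = sqrt(-70 - 26) + 350403/31189 = sqrt(-96) + 350403/31189 = 4*I*sqrt(6) + 350403/31189 = 350403/31189 + 4*I*sqrt(6)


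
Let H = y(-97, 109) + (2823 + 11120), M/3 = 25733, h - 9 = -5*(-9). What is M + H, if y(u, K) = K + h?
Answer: 91305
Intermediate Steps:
h = 54 (h = 9 - 5*(-9) = 9 + 45 = 54)
y(u, K) = 54 + K (y(u, K) = K + 54 = 54 + K)
M = 77199 (M = 3*25733 = 77199)
H = 14106 (H = (54 + 109) + (2823 + 11120) = 163 + 13943 = 14106)
M + H = 77199 + 14106 = 91305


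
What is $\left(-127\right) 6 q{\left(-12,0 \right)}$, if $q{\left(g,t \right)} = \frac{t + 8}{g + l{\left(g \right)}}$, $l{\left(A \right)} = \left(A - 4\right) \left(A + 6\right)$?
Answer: $- \frac{508}{7} \approx -72.571$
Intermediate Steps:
$l{\left(A \right)} = \left(-4 + A\right) \left(6 + A\right)$
$q{\left(g,t \right)} = \frac{8 + t}{-24 + g^{2} + 3 g}$ ($q{\left(g,t \right)} = \frac{t + 8}{g + \left(-24 + g^{2} + 2 g\right)} = \frac{8 + t}{-24 + g^{2} + 3 g}$)
$\left(-127\right) 6 q{\left(-12,0 \right)} = \left(-127\right) 6 \frac{8 + 0}{-24 + \left(-12\right)^{2} + 3 \left(-12\right)} = - 762 \frac{1}{-24 + 144 - 36} \cdot 8 = - 762 \cdot \frac{1}{84} \cdot 8 = \left(-762\right) \frac{2}{21} = - \frac{508}{7}$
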